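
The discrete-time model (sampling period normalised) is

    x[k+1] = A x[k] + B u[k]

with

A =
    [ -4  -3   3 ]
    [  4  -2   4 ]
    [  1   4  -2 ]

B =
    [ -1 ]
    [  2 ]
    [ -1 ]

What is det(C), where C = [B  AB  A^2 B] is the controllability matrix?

AB = [[-5], [-12], [9]]
A^2B = [[83], [40], [-71]]
Controllability matrix C = [B  AB  A^2B] = [[-1, -5, 83], [2, -12, 40], [-1, 9, -71]]
Expanding along the first row, det(C) = (-1)·((-12)·(-71) - 40·9) - (-5)·(2·(-71) - 40·(-1)) + 83·(2·9 - (-12)·(-1)) = (-1)·492 - (-5)·(-102) + 83·6 = -504
Since det(C) ≠ 0, rank(C) = 3 and the system is completely controllable.

-504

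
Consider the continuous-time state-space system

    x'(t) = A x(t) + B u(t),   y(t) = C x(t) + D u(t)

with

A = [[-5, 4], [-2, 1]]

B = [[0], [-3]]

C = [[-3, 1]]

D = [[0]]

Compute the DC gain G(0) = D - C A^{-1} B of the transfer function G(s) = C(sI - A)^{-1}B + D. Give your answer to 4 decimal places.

7.0000

G(0) = C(-A)^{-1}B + D = -C A^{-1} B + D.
det A = 3, so A^{-1} = (1/3)·adj(A) = [[1/3, -4/3], [2/3, -5/3]]
A^{-1} B = [4, 5]^T
C A^{-1} B = -7
G(0) = D - C A^{-1} B = 0 - (-7) = 7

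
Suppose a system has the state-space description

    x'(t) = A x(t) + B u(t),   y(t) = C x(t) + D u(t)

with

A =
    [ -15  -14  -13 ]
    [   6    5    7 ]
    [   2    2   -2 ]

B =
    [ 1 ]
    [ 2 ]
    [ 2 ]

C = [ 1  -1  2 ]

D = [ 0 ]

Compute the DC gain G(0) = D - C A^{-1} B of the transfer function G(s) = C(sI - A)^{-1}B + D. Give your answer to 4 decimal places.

G(0) = C(-A)^{-1}B + D = -C A^{-1} B + D.
det A = -30, so A^{-1} = (1/-30)·adj(A) = [[4/5, 9/5, 11/10], [-13/15, -28/15, -9/10], [-1/15, -1/15, -3/10]]
A^{-1} B = [33/5, -32/5, -4/5]^T
C A^{-1} B = 57/5
G(0) = D - C A^{-1} B = 0 - (57/5) = -57/5 ≈ -11.4000

-11.4000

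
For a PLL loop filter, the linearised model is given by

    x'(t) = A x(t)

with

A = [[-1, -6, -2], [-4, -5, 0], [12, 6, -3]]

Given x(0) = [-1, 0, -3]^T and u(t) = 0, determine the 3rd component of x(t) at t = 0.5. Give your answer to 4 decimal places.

det(sI - A) = s^3 - (tr A)s^2 + (M11 + M22 + M33)s - det A, where Mii is the 2×2 principal minor of A obtained by deleting row i and column i.
tr A = (-1) + (-5) + (-3) = -9; M11 = (-5)·(-3) - 0·6 = 15 - 0 = 15; M22 = (-1)·(-3) - (-2)·12 = 3 - (-24) = 27; M33 = (-1)·(-5) - (-6)·(-4) = 5 - 24 = -19; sum of minors = 23.
det A = (-1)·((-5)·(-3) - 0·6) - (-6)·((-4)·(-3) - 0·12) + (-2)·((-4)·6 - (-5)·12) = (-1)·15 - (-6)·12 + (-2)·36 = -15.
So p(s) = det(sI - A) = s^3 + 9s^2 + 23s + 15.
Rational-root test: any integer root divides 15. Testing small divisors, s = -1 works: p(-1) = -1 + 9 + (-23) + 15 = 0, so (s + 1) is a factor.
Dividing, p(s) = (s + 1)(s^2 + 8s + 15).
Factor s^2 + 8s + 15: two numbers with sum -8 and product 15 are -3 and -5, so s^2 + 8s + 15 = (s + 3)(s + 5).
Hence p(s) = (s + 1) (s + 3) (s + 5), with roots -5, -3, -1.
The eigenvalues -5, -3, -1 are distinct and real, so A is diagonalisable and x(t) = e^{At} x(0) = V diag(e^{λ_i t}) V^{-1} x(0), where the columns of V are the eigenvectors.
λ = -5: A - (-5)I = [[4, -6, -2], [-4, 0, 0], [12, 6, 2]]. v must be orthogonal to every row; (row 1) × (row 2) = [0, 8, -24], so take v_1 = [0, 1, -3]^T.
λ = -3: A - (-3)I = [[2, -6, -2], [-4, -2, 0], [12, 6, 0]]. v must be orthogonal to every row; (row 1) × (row 2) = [-4, 8, -28], so take v_2 = [1, -2, 7]^T.
λ = -1: A - (-1)I = [[0, -6, -2], [-4, -4, 0], [12, 6, -2]]. v must be orthogonal to every row; (row 1) × (row 2) = [-8, 8, -24], so take v_3 = [-1, 1, -3]^T.
V = [v_1 v_2 v_3] = [[0, 1, -1], [1, -2, 1], [-3, 7, -3]] has det V = -1, so V^{-1} = adj(V)/det V = [[1, 4, 1], [0, 3, 1], [-1, 3, 1]].
Modal coordinates z(0) = V^{-1} x(0): 1·(-1) + 4·0 + 1·(-3) = -4; 0·(-1) + 3·0 + 1·(-3) = -3; (-1)·(-1) + 3·0 + 1·(-3) = -2; so z(0) = [-4, -3, -2]^T.
x_3(t) = Σ_i (v_i)_3 · z_i(0) · e^{λ_i t} (row 3 of V times the modal terms).
x_3(0.5) = (-3)·(-4)·e^{-5·0.5} + 7·(-3)·e^{-3·0.5} + (-3)·(-2)·e^{-1·0.5} = 12·0.082085 + (-21)·0.223130 + 6·0.606531 = -0.0615.

-0.0615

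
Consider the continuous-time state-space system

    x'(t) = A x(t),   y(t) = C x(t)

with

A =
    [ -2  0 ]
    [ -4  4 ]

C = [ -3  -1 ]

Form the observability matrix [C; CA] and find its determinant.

CA = [[10, -4]]
Observability matrix O = [C; CA] = [[-3, -1], [10, -4]]
det(O) = (-3)·(-4) - (-1)·10 = 12 - (-10) = 22
Since det(O) ≠ 0, rank(O) = 2 and the system is completely observable.

22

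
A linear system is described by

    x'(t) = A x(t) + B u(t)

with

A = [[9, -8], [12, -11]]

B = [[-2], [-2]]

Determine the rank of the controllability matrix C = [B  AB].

1

AB = [[-2], [-2]]
Controllability matrix C = [B  AB] = [[-2, -2], [-2, -2]]
Every column of C is a scalar multiple of column 1 = [-2, -2] (multipliers 1, 1), so the columns span a one-dimensional space.
C ≠ 0, hence rank(C) = 1.
rank(C) = 1 < n = 2, so the pair (A, B) is not completely controllable.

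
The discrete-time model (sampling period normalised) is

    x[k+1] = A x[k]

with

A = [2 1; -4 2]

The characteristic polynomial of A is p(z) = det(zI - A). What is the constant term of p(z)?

For a 2×2 matrix, det(zI - A) = z^2 - (tr A)z + det A.
tr A = 4, det A = 8.
So p(z) = z^2 - 4z + 8.
The constant term is 8.

8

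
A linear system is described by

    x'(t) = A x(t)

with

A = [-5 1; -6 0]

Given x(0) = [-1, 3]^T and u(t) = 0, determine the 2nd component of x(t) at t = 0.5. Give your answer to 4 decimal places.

det(sI - A) = s^2 - (tr A)s + det A, with tr A = (-5) + 0 = -5 and det A = (-5)·0 - 1·(-6) = 0 - (-6) = 6.
So p(s) = det(sI - A) = s^2 + 5s + 6.
Factor s^2 + 5s + 6: two numbers with sum -5 and product 6 are -2 and -3, so s^2 + 5s + 6 = (s + 2)(s + 3).
Hence p(s) = (s + 2) (s + 3), with roots -3, -2.
The eigenvalues -3, -2 are distinct and real, so A is diagonalisable and x(t) = e^{At} x(0) = V diag(e^{λ_i t}) V^{-1} x(0), where the columns of V are the eigenvectors.
λ = -3: A - (-3)I = [[-2, 1], [-6, 3]]. Row 1 gives (-2)·v1 + 1·v2 = 0, so take v_1 = [-1, -2]^T.
λ = -2: A - (-2)I = [[-3, 1], [-6, 2]]. Row 1 gives (-3)·v1 + 1·v2 = 0, so take v_2 = [1, 3]^T.
V = [v_1 v_2] = [[-1, 1], [-2, 3]] has det V = -1, so V^{-1} = adj(V)/det V = [[-3, 1], [-2, 1]].
Modal coordinates z(0) = V^{-1} x(0): (-3)·(-1) + 1·3 = 6; (-2)·(-1) + 1·3 = 5; so z(0) = [6, 5]^T.
x_2(t) = Σ_i (v_i)_2 · z_i(0) · e^{λ_i t} (row 2 of V times the modal terms).
x_2(0.5) = (-2)·6·e^{-3·0.5} + 3·5·e^{-2·0.5} = (-12)·0.223130 + 15·0.367879 = 2.8406.

2.8406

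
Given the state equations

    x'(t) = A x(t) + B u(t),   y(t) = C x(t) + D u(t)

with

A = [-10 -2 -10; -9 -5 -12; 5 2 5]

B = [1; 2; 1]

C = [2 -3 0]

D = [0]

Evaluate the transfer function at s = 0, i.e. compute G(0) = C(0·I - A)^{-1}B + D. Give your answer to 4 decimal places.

1.3667

G(0) = C(-A)^{-1}B + D = -C A^{-1} B + D.
det A = -30, so A^{-1} = (1/-30)·adj(A) = [[1/30, 1/3, 13/15], [1/2, 0, 1], [-7/30, -1/3, -16/15]]
A^{-1} B = [47/30, 3/2, -59/30]^T
C A^{-1} B = -41/30
G(0) = D - C A^{-1} B = 0 - (-41/30) = 41/30 ≈ 1.3667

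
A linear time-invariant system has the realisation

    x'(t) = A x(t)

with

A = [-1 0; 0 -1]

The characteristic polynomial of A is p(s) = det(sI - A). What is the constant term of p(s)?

For a 2×2 matrix, det(sI - A) = s^2 - (tr A)s + det A.
tr A = -2, det A = 1.
So p(s) = s^2 + 2s + 1.
The constant term is 1.

1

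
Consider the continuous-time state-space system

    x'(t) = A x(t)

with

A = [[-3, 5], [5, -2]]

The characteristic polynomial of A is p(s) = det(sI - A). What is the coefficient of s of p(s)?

5

For a 2×2 matrix, det(sI - A) = s^2 - (tr A)s + det A.
tr A = -5, det A = -19.
So p(s) = s^2 + 5s - 19.
The coefficient of s is 5.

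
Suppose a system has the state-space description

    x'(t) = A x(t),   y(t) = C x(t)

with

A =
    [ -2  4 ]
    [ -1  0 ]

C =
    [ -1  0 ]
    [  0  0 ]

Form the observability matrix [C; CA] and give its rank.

2

CA = [[2, -4], [0, 0]]
Observability matrix O = [C; CA] = [[-1, 0], [0, 0], [2, -4], [0, 0]]
Take the 2×2 submatrix of O formed by rows 1, 3: [[-1, 0], [2, -4]]. Its determinant is (-1)·(-4) - 0·2 = 4 - 0 = 4 ≠ 0.
So rank(O) ≥ 2; since O has 2 columns, rank(O) = 2.
rank(O) = 2 = n, so the pair (A, C) is completely observable.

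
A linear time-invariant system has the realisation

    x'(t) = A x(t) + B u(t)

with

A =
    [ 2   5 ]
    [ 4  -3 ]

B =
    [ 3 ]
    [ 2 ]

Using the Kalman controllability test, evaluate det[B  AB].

-14

AB = [[16], [6]]
Controllability matrix C = [B  AB] = [[3, 16], [2, 6]]
det(C) = 3·6 - 16·2 = 18 - 32 = -14
Since det(C) ≠ 0, rank(C) = 2 and the system is completely controllable.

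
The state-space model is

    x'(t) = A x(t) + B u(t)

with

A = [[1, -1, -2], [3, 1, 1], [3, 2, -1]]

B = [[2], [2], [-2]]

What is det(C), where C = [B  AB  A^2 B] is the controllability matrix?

AB = [[4], [6], [12]]
A^2B = [[-26], [30], [12]]
Controllability matrix C = [B  AB  A^2B] = [[2, 4, -26], [2, 6, 30], [-2, 12, 12]]
Expanding along the first row, det(C) = 2·(6·12 - 30·12) - 4·(2·12 - 30·(-2)) + (-26)·(2·12 - 6·(-2)) = 2·(-288) - 4·84 + (-26)·36 = -1848
Since det(C) ≠ 0, rank(C) = 3 and the system is completely controllable.

-1848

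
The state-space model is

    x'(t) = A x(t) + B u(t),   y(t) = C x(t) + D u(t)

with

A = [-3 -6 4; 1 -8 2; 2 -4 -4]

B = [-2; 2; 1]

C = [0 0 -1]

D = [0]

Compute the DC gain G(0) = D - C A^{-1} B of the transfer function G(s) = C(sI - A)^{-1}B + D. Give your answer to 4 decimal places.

G(0) = C(-A)^{-1}B + D = -C A^{-1} B + D.
det A = -120, so A^{-1} = (1/-120)·adj(A) = [[-1/3, 1/3, -1/6], [-1/15, -1/30, -1/12], [-1/10, 1/5, -1/4]]
A^{-1} B = [7/6, -1/60, 7/20]^T
C A^{-1} B = -7/20
G(0) = D - C A^{-1} B = 0 - (-7/20) = 7/20 ≈ 0.3500

0.3500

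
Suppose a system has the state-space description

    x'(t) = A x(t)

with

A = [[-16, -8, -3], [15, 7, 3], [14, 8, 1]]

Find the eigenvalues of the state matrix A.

det(sI - A) = s^3 - (tr A)s^2 + (M11 + M22 + M33)s - det A, where Mii is the 2×2 principal minor of A obtained by deleting row i and column i.
tr A = (-16) + 7 + 1 = -8; M11 = 7·1 - 3·8 = 7 - 24 = -17; M22 = (-16)·1 - (-3)·14 = -16 - (-42) = 26; M33 = (-16)·7 - (-8)·15 = -112 - (-120) = 8; sum of minors = 17.
det A = (-16)·(7·1 - 3·8) - (-8)·(15·1 - 3·14) + (-3)·(15·8 - 7·14) = (-16)·(-17) - (-8)·(-27) + (-3)·22 = -10.
So p(s) = det(sI - A) = s^3 + 8s^2 + 17s + 10.
Rational-root test: any integer root divides 10. Testing small divisors, s = -1 works: p(-1) = -1 + 8 + (-17) + 10 = 0, so (s + 1) is a factor.
Dividing, p(s) = (s + 1)(s^2 + 7s + 10).
Factor s^2 + 7s + 10: two numbers with sum -7 and product 10 are -2 and -5, so s^2 + 7s + 10 = (s + 2)(s + 5).
Hence p(s) = (s + 1) (s + 2) (s + 5), with roots -5, -2, -1.
All eigenvalues have negative real part, so the system is asymptotically stable.

-5, -2, -1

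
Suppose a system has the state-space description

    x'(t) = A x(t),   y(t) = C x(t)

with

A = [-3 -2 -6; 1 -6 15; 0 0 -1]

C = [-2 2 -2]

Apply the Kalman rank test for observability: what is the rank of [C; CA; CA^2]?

CA = [[8, -8, 44]]
CA^2 = [[-32, 32, -212]]
Observability matrix O = [C; CA; CA^2] = [[-2, 2, -2], [8, -8, 44], [-32, 32, -212]]
The columns c1, c2, c3 of O are linearly dependent: c1 + c2 = 0 (check each entry), so rank(O) ≤ 2.
The 2×2 minor from rows 1, 2, columns 1, 3 is (-2)·44 - (-2)·8 = -88 - (-16) = -72 ≠ 0, so rank(O) = 2.
rank(O) = 2 < n = 3, so the pair (A, C) is not completely observable.

2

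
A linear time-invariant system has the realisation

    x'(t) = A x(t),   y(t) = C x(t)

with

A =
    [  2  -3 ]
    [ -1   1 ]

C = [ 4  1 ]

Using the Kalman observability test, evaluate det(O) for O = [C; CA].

-51

CA = [[7, -11]]
Observability matrix O = [C; CA] = [[4, 1], [7, -11]]
det(O) = 4·(-11) - 1·7 = -44 - 7 = -51
Since det(O) ≠ 0, rank(O) = 2 and the system is completely observable.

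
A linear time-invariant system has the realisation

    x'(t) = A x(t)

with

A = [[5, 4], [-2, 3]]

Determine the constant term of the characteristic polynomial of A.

23

For a 2×2 matrix, det(sI - A) = s^2 - (tr A)s + det A.
tr A = 8, det A = 23.
So p(s) = s^2 - 8s + 23.
The constant term is 23.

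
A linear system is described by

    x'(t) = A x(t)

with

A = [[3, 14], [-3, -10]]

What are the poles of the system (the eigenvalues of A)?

-4, -3

det(sI - A) = s^2 - (tr A)s + det A, with tr A = 3 + (-10) = -7 and det A = 3·(-10) - 14·(-3) = -30 - (-42) = 12.
So p(s) = det(sI - A) = s^2 + 7s + 12.
Factor s^2 + 7s + 12: two numbers with sum -7 and product 12 are -3 and -4, so s^2 + 7s + 12 = (s + 3)(s + 4).
Hence p(s) = (s + 3) (s + 4), with roots -4, -3.
All eigenvalues have negative real part, so the system is asymptotically stable.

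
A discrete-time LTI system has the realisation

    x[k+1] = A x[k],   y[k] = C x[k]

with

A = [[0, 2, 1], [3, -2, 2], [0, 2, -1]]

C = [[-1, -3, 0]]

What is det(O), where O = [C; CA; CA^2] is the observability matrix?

CA = [[-9, 4, -7]]
CA^2 = [[12, -40, 6]]
Observability matrix O = [C; CA; CA^2] = [[-1, -3, 0], [-9, 4, -7], [12, -40, 6]]
Expanding along the first row, det(O) = (-1)·(4·6 - (-7)·(-40)) - (-3)·((-9)·6 - (-7)·12) + 0·((-9)·(-40) - 4·12) = (-1)·(-256) - (-3)·30 + 0·312 = 346
Since det(O) ≠ 0, rank(O) = 3 and the system is completely observable.

346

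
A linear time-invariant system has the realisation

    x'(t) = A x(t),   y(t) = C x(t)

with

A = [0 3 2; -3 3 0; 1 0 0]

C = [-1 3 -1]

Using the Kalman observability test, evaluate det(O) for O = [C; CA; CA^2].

-576

CA = [[-10, 6, -2]]
CA^2 = [[-20, -12, -20]]
Observability matrix O = [C; CA; CA^2] = [[-1, 3, -1], [-10, 6, -2], [-20, -12, -20]]
Expanding along the first row, det(O) = (-1)·(6·(-20) - (-2)·(-12)) - 3·((-10)·(-20) - (-2)·(-20)) + (-1)·((-10)·(-12) - 6·(-20)) = (-1)·(-144) - 3·160 + (-1)·240 = -576
Since det(O) ≠ 0, rank(O) = 3 and the system is completely observable.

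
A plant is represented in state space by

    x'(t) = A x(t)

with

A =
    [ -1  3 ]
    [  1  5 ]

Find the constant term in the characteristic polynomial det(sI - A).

For a 2×2 matrix, det(sI - A) = s^2 - (tr A)s + det A.
tr A = 4, det A = -8.
So p(s) = s^2 - 4s - 8.
The constant term is -8.

-8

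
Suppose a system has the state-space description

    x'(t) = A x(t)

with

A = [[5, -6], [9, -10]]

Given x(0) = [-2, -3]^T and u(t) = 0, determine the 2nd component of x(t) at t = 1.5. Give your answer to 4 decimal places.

det(sI - A) = s^2 - (tr A)s + det A, with tr A = 5 + (-10) = -5 and det A = 5·(-10) - (-6)·9 = -50 - (-54) = 4.
So p(s) = det(sI - A) = s^2 + 5s + 4.
Factor s^2 + 5s + 4: two numbers with sum -5 and product 4 are -1 and -4, so s^2 + 5s + 4 = (s + 1)(s + 4).
Hence p(s) = (s + 1) (s + 4), with roots -4, -1.
The eigenvalues -4, -1 are distinct and real, so A is diagonalisable and x(t) = e^{At} x(0) = V diag(e^{λ_i t}) V^{-1} x(0), where the columns of V are the eigenvectors.
λ = -4: A - (-4)I = [[9, -6], [9, -6]]. Row 1 gives 9·v1 + (-6)·v2 = 0, so take v_1 = [2, 3]^T.
λ = -1: A - (-1)I = [[6, -6], [9, -9]]. Row 1 gives 6·v1 + (-6)·v2 = 0, so take v_2 = [1, 1]^T.
V = [v_1 v_2] = [[2, 1], [3, 1]] has det V = -1, so V^{-1} = adj(V)/det V = [[-1, 1], [3, -2]].
Modal coordinates z(0) = V^{-1} x(0): (-1)·(-2) + 1·(-3) = -1; 3·(-2) + (-2)·(-3) = 0; so z(0) = [-1, 0]^T.
x_2(t) = Σ_i (v_i)_2 · z_i(0) · e^{λ_i t} (row 2 of V times the modal terms).
x_2(1.5) = 3·(-1)·e^{-4·1.5} + 1·0·e^{-1·1.5} = (-3)·0.002479 + 0·0.223130 = -0.0074.

-0.0074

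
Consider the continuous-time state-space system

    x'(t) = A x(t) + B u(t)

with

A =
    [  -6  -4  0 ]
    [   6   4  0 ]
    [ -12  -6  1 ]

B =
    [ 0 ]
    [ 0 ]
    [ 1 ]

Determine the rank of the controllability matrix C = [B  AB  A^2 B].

1

AB = [[0], [0], [1]]
A^2B = [[0], [0], [1]]
Controllability matrix C = [B  AB  A^2B] = [[0, 0, 0], [0, 0, 0], [1, 1, 1]]
Every column of C is a scalar multiple of column 1 = [0, 0, 1] (multipliers 1, 1, 1), so the columns span a one-dimensional space.
C ≠ 0, hence rank(C) = 1.
rank(C) = 1 < n = 3, so the pair (A, B) is not completely controllable.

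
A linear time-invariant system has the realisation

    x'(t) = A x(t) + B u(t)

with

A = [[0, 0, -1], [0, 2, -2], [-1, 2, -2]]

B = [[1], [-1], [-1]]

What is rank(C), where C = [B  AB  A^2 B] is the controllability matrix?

3

AB = [[1], [0], [-1]]
A^2B = [[1], [2], [1]]
Controllability matrix C = [B  AB  A^2B] = [[1, 1, 1], [-1, 0, 2], [-1, -1, 1]]
det(C) = 1·(0·1 - 2·(-1)) - 1·((-1)·1 - 2·(-1)) + 1·((-1)·(-1) - 0·(-1)) = 1·2 - 1·1 + 1·1 = 2 ≠ 0, so rank(C) = 3.
rank(C) = 3 = n, so the pair (A, B) is completely controllable.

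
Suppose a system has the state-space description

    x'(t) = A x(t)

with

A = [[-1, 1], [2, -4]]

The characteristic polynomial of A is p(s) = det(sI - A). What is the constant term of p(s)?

For a 2×2 matrix, det(sI - A) = s^2 - (tr A)s + det A.
tr A = -5, det A = 2.
So p(s) = s^2 + 5s + 2.
The constant term is 2.

2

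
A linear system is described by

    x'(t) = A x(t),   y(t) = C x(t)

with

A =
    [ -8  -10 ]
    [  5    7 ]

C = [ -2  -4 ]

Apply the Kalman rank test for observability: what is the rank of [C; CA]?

CA = [[-4, -8]]
Observability matrix O = [C; CA] = [[-2, -4], [-4, -8]]
Every row of O is a scalar multiple of row 1 = [-2, -4] (multipliers 1, 2), so the rows span a one-dimensional space.
O ≠ 0, hence rank(O) = 1.
rank(O) = 1 < n = 2, so the pair (A, C) is not completely observable.

1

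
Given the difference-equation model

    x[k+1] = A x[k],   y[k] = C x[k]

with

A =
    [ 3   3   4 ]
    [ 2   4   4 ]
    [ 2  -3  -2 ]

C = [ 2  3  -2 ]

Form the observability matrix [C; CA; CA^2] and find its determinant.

13248

CA = [[8, 24, 24]]
CA^2 = [[120, 48, 80]]
Observability matrix O = [C; CA; CA^2] = [[2, 3, -2], [8, 24, 24], [120, 48, 80]]
Expanding along the first row, det(O) = 2·(24·80 - 24·48) - 3·(8·80 - 24·120) + (-2)·(8·48 - 24·120) = 2·768 - 3·(-2240) + (-2)·(-2496) = 13248
Since det(O) ≠ 0, rank(O) = 3 and the system is completely observable.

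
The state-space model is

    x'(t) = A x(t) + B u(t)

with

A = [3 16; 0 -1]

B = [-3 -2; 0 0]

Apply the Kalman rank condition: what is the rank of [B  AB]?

AB = [[-9, -6], [0, 0]]
Controllability matrix C = [B  AB] = [[-3, -2, -9, -6], [0, 0, 0, 0]]
Every column of C is a scalar multiple of column 1 = [-3, 0] (multipliers 1, 2/3, 3, 2), so the columns span a one-dimensional space.
C ≠ 0, hence rank(C) = 1.
rank(C) = 1 < n = 2, so the pair (A, B) is not completely controllable.

1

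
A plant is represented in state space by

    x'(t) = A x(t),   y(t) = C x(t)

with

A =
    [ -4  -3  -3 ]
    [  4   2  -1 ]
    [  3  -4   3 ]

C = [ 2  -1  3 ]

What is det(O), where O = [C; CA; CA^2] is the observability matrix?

-4100

CA = [[-3, -20, 4]]
CA^2 = [[-56, -47, 41]]
Observability matrix O = [C; CA; CA^2] = [[2, -1, 3], [-3, -20, 4], [-56, -47, 41]]
Expanding along the first row, det(O) = 2·((-20)·41 - 4·(-47)) - (-1)·((-3)·41 - 4·(-56)) + 3·((-3)·(-47) - (-20)·(-56)) = 2·(-632) - (-1)·101 + 3·(-979) = -4100
Since det(O) ≠ 0, rank(O) = 3 and the system is completely observable.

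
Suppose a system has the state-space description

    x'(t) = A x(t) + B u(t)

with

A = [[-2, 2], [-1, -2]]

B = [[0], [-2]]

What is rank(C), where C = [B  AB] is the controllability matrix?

AB = [[-4], [4]]
Controllability matrix C = [B  AB] = [[0, -4], [-2, 4]]
det(C) = 0·4 - (-4)·(-2) = 0 - 8 = -8 ≠ 0, so rank(C) = 2.
rank(C) = 2 = n, so the pair (A, B) is completely controllable.

2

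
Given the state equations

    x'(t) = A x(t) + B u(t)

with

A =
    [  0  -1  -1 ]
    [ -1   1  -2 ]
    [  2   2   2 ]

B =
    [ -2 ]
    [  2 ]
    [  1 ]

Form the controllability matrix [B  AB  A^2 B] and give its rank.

AB = [[-3], [2], [2]]
A^2B = [[-4], [1], [2]]
Controllability matrix C = [B  AB  A^2B] = [[-2, -3, -4], [2, 2, 1], [1, 2, 2]]
det(C) = (-2)·(2·2 - 1·2) - (-3)·(2·2 - 1·1) + (-4)·(2·2 - 2·1) = (-2)·2 - (-3)·3 + (-4)·2 = -3 ≠ 0, so rank(C) = 3.
rank(C) = 3 = n, so the pair (A, B) is completely controllable.

3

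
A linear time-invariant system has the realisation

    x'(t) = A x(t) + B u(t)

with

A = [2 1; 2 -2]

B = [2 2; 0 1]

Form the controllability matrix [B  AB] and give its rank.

AB = [[4, 5], [4, 2]]
Controllability matrix C = [B  AB] = [[2, 2, 4, 5], [0, 1, 4, 2]]
Take the 2×2 submatrix of C formed by columns 1, 2: [[2, 2], [0, 1]]. Its determinant is 2·1 - 2·0 = 2 - 0 = 2 ≠ 0.
So rank(C) ≥ 2; since C has 2 rows, rank(C) = 2.
rank(C) = 2 = n, so the pair (A, B) is completely controllable.

2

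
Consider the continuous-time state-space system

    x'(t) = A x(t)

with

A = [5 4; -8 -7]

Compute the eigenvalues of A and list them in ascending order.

-3, 1

det(sI - A) = s^2 - (tr A)s + det A, with tr A = 5 + (-7) = -2 and det A = 5·(-7) - 4·(-8) = -35 - (-32) = -3.
So p(s) = det(sI - A) = s^2 + 2s - 3.
Factor s^2 + 2s - 3: two numbers with sum -2 and product -3 are 1 and -3, so s^2 + 2s - 3 = (s - 1)(s + 3).
Hence p(s) = (s - 1) (s + 3), with roots -3, 1.
At least one eigenvalue has non-negative real part, so the system is not asymptotically stable.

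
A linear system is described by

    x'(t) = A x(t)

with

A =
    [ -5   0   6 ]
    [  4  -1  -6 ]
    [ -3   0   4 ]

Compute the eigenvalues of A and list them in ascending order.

-2, -1, 1

det(sI - A) = s^3 - (tr A)s^2 + (M11 + M22 + M33)s - det A, where Mii is the 2×2 principal minor of A obtained by deleting row i and column i.
tr A = (-5) + (-1) + 4 = -2; M11 = (-1)·4 - (-6)·0 = -4 - 0 = -4; M22 = (-5)·4 - 6·(-3) = -20 - (-18) = -2; M33 = (-5)·(-1) - 0·4 = 5 - 0 = 5; sum of minors = -1.
det A = (-5)·((-1)·4 - (-6)·0) - 0·(4·4 - (-6)·(-3)) + 6·(4·0 - (-1)·(-3)) = (-5)·(-4) - 0·(-2) + 6·(-3) = 2.
So p(s) = det(sI - A) = s^3 + 2s^2 - s - 2.
Rational-root test: any integer root divides -2. Testing small divisors, s = -1 works: p(-1) = -1 + 2 + 1 + (-2) = 0, so (s + 1) is a factor.
Dividing, p(s) = (s + 1)(s^2 + s - 2).
Factor s^2 + s - 2: two numbers with sum -1 and product -2 are 1 and -2, so s^2 + s - 2 = (s - 1)(s + 2).
Hence p(s) = (s - 1) (s + 1) (s + 2), with roots -2, -1, 1.
At least one eigenvalue has non-negative real part, so the system is not asymptotically stable.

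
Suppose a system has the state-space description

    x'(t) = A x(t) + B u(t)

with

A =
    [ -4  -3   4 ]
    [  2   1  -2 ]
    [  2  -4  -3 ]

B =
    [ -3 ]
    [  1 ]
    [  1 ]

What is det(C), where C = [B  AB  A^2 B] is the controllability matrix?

72

AB = [[13], [-7], [-13]]
A^2B = [[-83], [45], [93]]
Controllability matrix C = [B  AB  A^2B] = [[-3, 13, -83], [1, -7, 45], [1, -13, 93]]
Expanding along the first row, det(C) = (-3)·((-7)·93 - 45·(-13)) - 13·(1·93 - 45·1) + (-83)·(1·(-13) - (-7)·1) = (-3)·(-66) - 13·48 + (-83)·(-6) = 72
Since det(C) ≠ 0, rank(C) = 3 and the system is completely controllable.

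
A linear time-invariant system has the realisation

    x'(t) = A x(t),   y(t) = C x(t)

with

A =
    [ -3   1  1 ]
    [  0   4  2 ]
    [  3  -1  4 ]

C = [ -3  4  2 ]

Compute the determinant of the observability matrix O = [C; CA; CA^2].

-5283

CA = [[15, 11, 13]]
CA^2 = [[-6, 46, 89]]
Observability matrix O = [C; CA; CA^2] = [[-3, 4, 2], [15, 11, 13], [-6, 46, 89]]
Expanding along the first row, det(O) = (-3)·(11·89 - 13·46) - 4·(15·89 - 13·(-6)) + 2·(15·46 - 11·(-6)) = (-3)·381 - 4·1413 + 2·756 = -5283
Since det(O) ≠ 0, rank(O) = 3 and the system is completely observable.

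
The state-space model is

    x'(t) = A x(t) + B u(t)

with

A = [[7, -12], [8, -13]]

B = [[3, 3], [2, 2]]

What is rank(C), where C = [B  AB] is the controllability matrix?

1

AB = [[-3, -3], [-2, -2]]
Controllability matrix C = [B  AB] = [[3, 3, -3, -3], [2, 2, -2, -2]]
Every column of C is a scalar multiple of column 1 = [3, 2] (multipliers 1, 1, -1, -1), so the columns span a one-dimensional space.
C ≠ 0, hence rank(C) = 1.
rank(C) = 1 < n = 2, so the pair (A, B) is not completely controllable.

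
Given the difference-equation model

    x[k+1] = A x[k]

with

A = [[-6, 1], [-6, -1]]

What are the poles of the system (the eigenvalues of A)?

-4, -3

det(zI - A) = z^2 - (tr A)z + det A, with tr A = (-6) + (-1) = -7 and det A = (-6)·(-1) - 1·(-6) = 6 - (-6) = 12.
So p(z) = det(zI - A) = z^2 + 7z + 12.
Factor z^2 + 7z + 12: two numbers with sum -7 and product 12 are -3 and -4, so z^2 + 7z + 12 = (z + 3)(z + 4).
Hence p(z) = (z + 3) (z + 4), with roots -4, -3.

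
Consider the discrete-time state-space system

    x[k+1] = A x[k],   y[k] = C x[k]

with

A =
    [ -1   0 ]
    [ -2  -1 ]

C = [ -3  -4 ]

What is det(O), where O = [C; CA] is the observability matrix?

CA = [[11, 4]]
Observability matrix O = [C; CA] = [[-3, -4], [11, 4]]
det(O) = (-3)·4 - (-4)·11 = -12 - (-44) = 32
Since det(O) ≠ 0, rank(O) = 2 and the system is completely observable.

32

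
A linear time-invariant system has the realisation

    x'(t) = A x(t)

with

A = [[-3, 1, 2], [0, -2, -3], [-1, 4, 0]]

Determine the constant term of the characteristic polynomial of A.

Expand det(sI - A) for the 3×3 matrix.
p(s) = s^3 + 5s^2 + 20s + 37.
(Check: constant term = det(-A) = (-1)^3 det A = 37; coefficient of s^2 = -tr A = 5.)
The constant term is 37.

37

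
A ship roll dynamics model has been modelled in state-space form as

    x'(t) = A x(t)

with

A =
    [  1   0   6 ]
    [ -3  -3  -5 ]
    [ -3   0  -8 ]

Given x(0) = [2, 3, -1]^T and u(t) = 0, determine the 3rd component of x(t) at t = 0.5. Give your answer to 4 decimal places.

det(sI - A) = s^3 - (tr A)s^2 + (M11 + M22 + M33)s - det A, where Mii is the 2×2 principal minor of A obtained by deleting row i and column i.
tr A = 1 + (-3) + (-8) = -10; M11 = (-3)·(-8) - (-5)·0 = 24 - 0 = 24; M22 = 1·(-8) - 6·(-3) = -8 - (-18) = 10; M33 = 1·(-3) - 0·(-3) = -3 - 0 = -3; sum of minors = 31.
det A = 1·((-3)·(-8) - (-5)·0) - 0·((-3)·(-8) - (-5)·(-3)) + 6·((-3)·0 - (-3)·(-3)) = 1·24 - 0·9 + 6·(-9) = -30.
So p(s) = det(sI - A) = s^3 + 10s^2 + 31s + 30.
Rational-root test: any integer root divides 30. Testing small divisors, s = -2 works: p(-2) = -8 + 40 + (-62) + 30 = 0, so (s + 2) is a factor.
Dividing, p(s) = (s + 2)(s^2 + 8s + 15).
Factor s^2 + 8s + 15: two numbers with sum -8 and product 15 are -3 and -5, so s^2 + 8s + 15 = (s + 3)(s + 5).
Hence p(s) = (s + 2) (s + 3) (s + 5), with roots -5, -3, -2.
The eigenvalues -5, -3, -2 are distinct and real, so A is diagonalisable and x(t) = e^{At} x(0) = V diag(e^{λ_i t}) V^{-1} x(0), where the columns of V are the eigenvectors.
λ = -5: A - (-5)I = [[6, 0, 6], [-3, 2, -5], [-3, 0, -3]]. v must be orthogonal to every row; (row 1) × (row 2) = [-12, 12, 12], so take v_1 = [1, -1, -1]^T.
λ = -3: A - (-3)I = [[4, 0, 6], [-3, 0, -5], [-3, 0, -5]]. v must be orthogonal to every row; (row 1) × (row 2) = [0, 2, 0], so take v_2 = [0, -1, 0]^T.
λ = -2: A - (-2)I = [[3, 0, 6], [-3, -1, -5], [-3, 0, -6]]. v must be orthogonal to every row; (row 1) × (row 2) = [6, -3, -3], so take v_3 = [-2, 1, 1]^T.
V = [v_1 v_2 v_3] = [[1, 0, -2], [-1, -1, 1], [-1, 0, 1]] has det V = 1, so V^{-1} = adj(V)/det V = [[-1, 0, -2], [0, -1, 1], [-1, 0, -1]].
Modal coordinates z(0) = V^{-1} x(0): (-1)·2 + 0·3 + (-2)·(-1) = 0; 0·2 + (-1)·3 + 1·(-1) = -4; (-1)·2 + 0·3 + (-1)·(-1) = -1; so z(0) = [0, -4, -1]^T.
x_3(t) = Σ_i (v_i)_3 · z_i(0) · e^{λ_i t} (row 3 of V times the modal terms).
x_3(0.5) = (-1)·0·e^{-5·0.5} + 0·(-4)·e^{-3·0.5} + 1·(-1)·e^{-2·0.5} = 0·0.082085 + 0·0.223130 + (-1)·0.367879 = -0.3679.

-0.3679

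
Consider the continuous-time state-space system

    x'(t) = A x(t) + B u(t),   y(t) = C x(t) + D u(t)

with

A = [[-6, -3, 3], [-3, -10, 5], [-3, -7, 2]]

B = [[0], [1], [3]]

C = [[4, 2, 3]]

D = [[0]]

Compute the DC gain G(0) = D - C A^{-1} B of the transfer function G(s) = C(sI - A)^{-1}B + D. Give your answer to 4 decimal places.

G(0) = C(-A)^{-1}B + D = -C A^{-1} B + D.
det A = -90, so A^{-1} = (1/-90)·adj(A) = [[-1/6, 1/6, -1/6], [1/10, 1/30, -7/30], [1/10, 11/30, -17/30]]
A^{-1} B = [-1/3, -2/3, -4/3]^T
C A^{-1} B = -20/3
G(0) = D - C A^{-1} B = 0 - (-20/3) = 20/3 ≈ 6.6667

6.6667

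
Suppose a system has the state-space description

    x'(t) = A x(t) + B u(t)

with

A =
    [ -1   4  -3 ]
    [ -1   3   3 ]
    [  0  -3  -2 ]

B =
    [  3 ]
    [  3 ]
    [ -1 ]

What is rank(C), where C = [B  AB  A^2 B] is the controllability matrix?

3

AB = [[12], [3], [-7]]
A^2B = [[21], [-24], [5]]
Controllability matrix C = [B  AB  A^2B] = [[3, 12, 21], [3, 3, -24], [-1, -7, 5]]
det(C) = 3·(3·5 - (-24)·(-7)) - 12·(3·5 - (-24)·(-1)) + 21·(3·(-7) - 3·(-1)) = 3·(-153) - 12·(-9) + 21·(-18) = -729 ≠ 0, so rank(C) = 3.
rank(C) = 3 = n, so the pair (A, B) is completely controllable.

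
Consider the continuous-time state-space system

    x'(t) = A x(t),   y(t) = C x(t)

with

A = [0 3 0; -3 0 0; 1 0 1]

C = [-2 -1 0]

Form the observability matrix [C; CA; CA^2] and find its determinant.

CA = [[3, -6, 0]]
CA^2 = [[18, 9, 0]]
Observability matrix O = [C; CA; CA^2] = [[-2, -1, 0], [3, -6, 0], [18, 9, 0]]
Expanding along the first row, det(O) = (-2)·((-6)·0 - 0·9) - (-1)·(3·0 - 0·18) + 0·(3·9 - (-6)·18) = (-2)·0 - (-1)·0 + 0·135 = 0
Since det(O) = 0, rank(O) < 3 and the system is not completely observable.

0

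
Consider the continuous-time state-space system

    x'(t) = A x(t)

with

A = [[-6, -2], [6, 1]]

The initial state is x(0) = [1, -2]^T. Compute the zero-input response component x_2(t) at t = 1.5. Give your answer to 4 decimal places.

det(sI - A) = s^2 - (tr A)s + det A, with tr A = (-6) + 1 = -5 and det A = (-6)·1 - (-2)·6 = -6 - (-12) = 6.
So p(s) = det(sI - A) = s^2 + 5s + 6.
Factor s^2 + 5s + 6: two numbers with sum -5 and product 6 are -2 and -3, so s^2 + 5s + 6 = (s + 2)(s + 3).
Hence p(s) = (s + 2) (s + 3), with roots -3, -2.
The eigenvalues -3, -2 are distinct and real, so A is diagonalisable and x(t) = e^{At} x(0) = V diag(e^{λ_i t}) V^{-1} x(0), where the columns of V are the eigenvectors.
λ = -3: A - (-3)I = [[-3, -2], [6, 4]]. Row 1 gives (-3)·v1 + (-2)·v2 = 0, so take v_1 = [2, -3]^T.
λ = -2: A - (-2)I = [[-4, -2], [6, 3]]. Row 1 gives (-4)·v1 + (-2)·v2 = 0, so take v_2 = [-1, 2]^T.
V = [v_1 v_2] = [[2, -1], [-3, 2]] has det V = 1, so V^{-1} = adj(V)/det V = [[2, 1], [3, 2]].
Modal coordinates z(0) = V^{-1} x(0): 2·1 + 1·(-2) = 0; 3·1 + 2·(-2) = -1; so z(0) = [0, -1]^T.
x_2(t) = Σ_i (v_i)_2 · z_i(0) · e^{λ_i t} (row 2 of V times the modal terms).
x_2(1.5) = (-3)·0·e^{-3·1.5} + 2·(-1)·e^{-2·1.5} = 0·0.011109 + (-2)·0.049787 = -0.0996.

-0.0996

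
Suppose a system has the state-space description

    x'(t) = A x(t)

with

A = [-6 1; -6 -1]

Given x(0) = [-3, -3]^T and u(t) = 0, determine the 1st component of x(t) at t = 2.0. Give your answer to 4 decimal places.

0.0054

det(sI - A) = s^2 - (tr A)s + det A, with tr A = (-6) + (-1) = -7 and det A = (-6)·(-1) - 1·(-6) = 6 - (-6) = 12.
So p(s) = det(sI - A) = s^2 + 7s + 12.
Factor s^2 + 7s + 12: two numbers with sum -7 and product 12 are -3 and -4, so s^2 + 7s + 12 = (s + 3)(s + 4).
Hence p(s) = (s + 3) (s + 4), with roots -4, -3.
The eigenvalues -4, -3 are distinct and real, so A is diagonalisable and x(t) = e^{At} x(0) = V diag(e^{λ_i t}) V^{-1} x(0), where the columns of V are the eigenvectors.
λ = -4: A - (-4)I = [[-2, 1], [-6, 3]]. Row 1 gives (-2)·v1 + 1·v2 = 0, so take v_1 = [-1, -2]^T.
λ = -3: A - (-3)I = [[-3, 1], [-6, 2]]. Row 1 gives (-3)·v1 + 1·v2 = 0, so take v_2 = [-1, -3]^T.
V = [v_1 v_2] = [[-1, -1], [-2, -3]] has det V = 1, so V^{-1} = adj(V)/det V = [[-3, 1], [2, -1]].
Modal coordinates z(0) = V^{-1} x(0): (-3)·(-3) + 1·(-3) = 6; 2·(-3) + (-1)·(-3) = -3; so z(0) = [6, -3]^T.
x_1(t) = Σ_i (v_i)_1 · z_i(0) · e^{λ_i t} (row 1 of V times the modal terms).
x_1(2.0) = (-1)·6·e^{-4·2.0} + (-1)·(-3)·e^{-3·2.0} = (-6)·0.000335 + 3·0.002479 = 0.0054.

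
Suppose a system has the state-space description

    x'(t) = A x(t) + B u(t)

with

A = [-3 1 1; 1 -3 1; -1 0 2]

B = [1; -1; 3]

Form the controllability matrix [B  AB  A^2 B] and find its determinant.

-188

AB = [[-1], [7], [5]]
A^2B = [[15], [-17], [11]]
Controllability matrix C = [B  AB  A^2B] = [[1, -1, 15], [-1, 7, -17], [3, 5, 11]]
Expanding along the first row, det(C) = 1·(7·11 - (-17)·5) - (-1)·((-1)·11 - (-17)·3) + 15·((-1)·5 - 7·3) = 1·162 - (-1)·40 + 15·(-26) = -188
Since det(C) ≠ 0, rank(C) = 3 and the system is completely controllable.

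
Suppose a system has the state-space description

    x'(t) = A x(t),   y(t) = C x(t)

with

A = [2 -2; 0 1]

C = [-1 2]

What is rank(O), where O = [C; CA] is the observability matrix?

CA = [[-2, 4]]
Observability matrix O = [C; CA] = [[-1, 2], [-2, 4]]
Every row of O is a scalar multiple of row 1 = [-1, 2] (multipliers 1, 2), so the rows span a one-dimensional space.
O ≠ 0, hence rank(O) = 1.
rank(O) = 1 < n = 2, so the pair (A, C) is not completely observable.

1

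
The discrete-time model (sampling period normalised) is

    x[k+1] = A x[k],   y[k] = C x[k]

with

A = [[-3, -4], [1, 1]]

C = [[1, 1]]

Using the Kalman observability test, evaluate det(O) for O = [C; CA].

-1

CA = [[-2, -3]]
Observability matrix O = [C; CA] = [[1, 1], [-2, -3]]
det(O) = 1·(-3) - 1·(-2) = -3 - (-2) = -1
Since det(O) ≠ 0, rank(O) = 2 and the system is completely observable.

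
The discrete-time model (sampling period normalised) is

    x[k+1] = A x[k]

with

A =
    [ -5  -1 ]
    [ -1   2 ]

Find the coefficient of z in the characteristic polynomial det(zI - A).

3

For a 2×2 matrix, det(zI - A) = z^2 - (tr A)z + det A.
tr A = -3, det A = -11.
So p(z) = z^2 + 3z - 11.
The coefficient of z is 3.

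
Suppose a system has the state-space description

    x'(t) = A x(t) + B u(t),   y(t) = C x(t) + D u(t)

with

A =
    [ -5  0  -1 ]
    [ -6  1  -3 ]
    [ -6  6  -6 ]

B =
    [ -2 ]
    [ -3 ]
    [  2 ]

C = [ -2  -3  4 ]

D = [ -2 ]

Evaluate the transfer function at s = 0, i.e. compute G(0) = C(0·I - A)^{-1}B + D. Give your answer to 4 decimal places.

G(0) = C(-A)^{-1}B + D = -C A^{-1} B + D.
det A = -30, so A^{-1} = (1/-30)·adj(A) = [[-2/5, 1/5, -1/30], [3/5, -4/5, 3/10], [1, -1, 1/6]]
A^{-1} B = [2/15, 9/5, 4/3]^T
C A^{-1} B = -1/3
G(0) = D - C A^{-1} B = -2 - (-1/3) = -5/3 ≈ -1.6667

-1.6667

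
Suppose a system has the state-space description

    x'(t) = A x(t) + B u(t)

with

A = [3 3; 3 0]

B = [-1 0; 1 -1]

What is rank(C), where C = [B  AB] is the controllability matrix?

AB = [[0, -3], [-3, 0]]
Controllability matrix C = [B  AB] = [[-1, 0, 0, -3], [1, -1, -3, 0]]
Take the 2×2 submatrix of C formed by columns 1, 2: [[-1, 0], [1, -1]]. Its determinant is (-1)·(-1) - 0·1 = 1 - 0 = 1 ≠ 0.
So rank(C) ≥ 2; since C has 2 rows, rank(C) = 2.
rank(C) = 2 = n, so the pair (A, B) is completely controllable.

2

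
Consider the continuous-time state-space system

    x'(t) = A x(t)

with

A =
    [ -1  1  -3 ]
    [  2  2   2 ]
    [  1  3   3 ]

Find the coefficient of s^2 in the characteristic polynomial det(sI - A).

-4

Expand det(sI - A) for the 3×3 matrix.
p(s) = s^3 - 4s^2 - 4s + 16.
(Check: constant term = det(-A) = (-1)^3 det A = 16; coefficient of s^2 = -tr A = -4.)
The coefficient of s^2 is -4.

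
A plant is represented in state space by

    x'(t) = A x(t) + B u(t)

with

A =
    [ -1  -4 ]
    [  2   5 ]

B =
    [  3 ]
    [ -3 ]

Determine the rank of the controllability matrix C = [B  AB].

AB = [[9], [-9]]
Controllability matrix C = [B  AB] = [[3, 9], [-3, -9]]
Every column of C is a scalar multiple of column 1 = [3, -3] (multipliers 1, 3), so the columns span a one-dimensional space.
C ≠ 0, hence rank(C) = 1.
rank(C) = 1 < n = 2, so the pair (A, B) is not completely controllable.

1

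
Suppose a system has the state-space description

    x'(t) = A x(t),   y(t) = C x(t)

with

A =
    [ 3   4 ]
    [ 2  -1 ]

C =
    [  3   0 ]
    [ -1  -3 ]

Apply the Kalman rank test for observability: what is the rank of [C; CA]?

2

CA = [[9, 12], [-9, -1]]
Observability matrix O = [C; CA] = [[3, 0], [-1, -3], [9, 12], [-9, -1]]
Take the 2×2 submatrix of O formed by rows 1, 2: [[3, 0], [-1, -3]]. Its determinant is 3·(-3) - 0·(-1) = -9 - 0 = -9 ≠ 0.
So rank(O) ≥ 2; since O has 2 columns, rank(O) = 2.
rank(O) = 2 = n, so the pair (A, C) is completely observable.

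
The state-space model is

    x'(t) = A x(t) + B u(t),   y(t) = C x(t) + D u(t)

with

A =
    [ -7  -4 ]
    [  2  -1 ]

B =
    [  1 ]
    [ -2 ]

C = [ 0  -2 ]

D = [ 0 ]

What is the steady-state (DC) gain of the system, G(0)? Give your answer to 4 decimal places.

1.6000

G(0) = C(-A)^{-1}B + D = -C A^{-1} B + D.
det A = 15, so A^{-1} = (1/15)·adj(A) = [[-1/15, 4/15], [-2/15, -7/15]]
A^{-1} B = [-3/5, 4/5]^T
C A^{-1} B = -8/5
G(0) = D - C A^{-1} B = 0 - (-8/5) = 8/5 ≈ 1.6000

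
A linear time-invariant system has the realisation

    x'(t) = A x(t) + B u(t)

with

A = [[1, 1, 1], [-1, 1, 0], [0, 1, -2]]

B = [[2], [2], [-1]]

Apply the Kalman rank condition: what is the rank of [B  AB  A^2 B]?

3

AB = [[3], [0], [4]]
A^2B = [[7], [-3], [-8]]
Controllability matrix C = [B  AB  A^2B] = [[2, 3, 7], [2, 0, -3], [-1, 4, -8]]
det(C) = 2·(0·(-8) - (-3)·4) - 3·(2·(-8) - (-3)·(-1)) + 7·(2·4 - 0·(-1)) = 2·12 - 3·(-19) + 7·8 = 137 ≠ 0, so rank(C) = 3.
rank(C) = 3 = n, so the pair (A, B) is completely controllable.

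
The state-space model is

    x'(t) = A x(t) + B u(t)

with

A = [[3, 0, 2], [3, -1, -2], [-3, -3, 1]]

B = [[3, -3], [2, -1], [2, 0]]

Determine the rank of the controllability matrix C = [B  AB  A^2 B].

AB = [[13, -9], [3, -8], [-13, 12]]
A^2B = [[13, -3], [62, -43], [-61, 63]]
Controllability matrix C = [B  AB  A^2B] = [[3, -3, 13, -9, 13, -3], [2, -1, 3, -8, 62, -43], [2, 0, -13, 12, -61, 63]]
Take the 3×3 submatrix of C formed by columns 1, 2, 3: [[3, -3, 13], [2, -1, 3], [2, 0, -13]]. Its determinant is 3·((-1)·(-13) - 3·0) - (-3)·(2·(-13) - 3·2) + 13·(2·0 - (-1)·2) = 3·13 - (-3)·(-32) + 13·2 = -31 ≠ 0.
So rank(C) ≥ 3; since C has 3 rows, rank(C) = 3.
rank(C) = 3 = n, so the pair (A, B) is completely controllable.

3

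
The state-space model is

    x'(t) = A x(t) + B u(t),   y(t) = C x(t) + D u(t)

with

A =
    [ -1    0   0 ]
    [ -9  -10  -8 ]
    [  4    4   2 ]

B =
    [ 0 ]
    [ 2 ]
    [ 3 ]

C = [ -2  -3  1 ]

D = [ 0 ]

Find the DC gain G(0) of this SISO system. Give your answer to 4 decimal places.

G(0) = C(-A)^{-1}B + D = -C A^{-1} B + D.
det A = -12, so A^{-1} = (1/-12)·adj(A) = [[-1, 0, 0], [7/6, 1/6, 2/3], [-1/3, -1/3, -5/6]]
A^{-1} B = [0, 7/3, -19/6]^T
C A^{-1} B = -61/6
G(0) = D - C A^{-1} B = 0 - (-61/6) = 61/6 ≈ 10.1667

10.1667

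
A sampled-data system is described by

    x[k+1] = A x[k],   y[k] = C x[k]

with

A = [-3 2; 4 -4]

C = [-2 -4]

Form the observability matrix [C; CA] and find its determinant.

CA = [[-10, 12]]
Observability matrix O = [C; CA] = [[-2, -4], [-10, 12]]
det(O) = (-2)·12 - (-4)·(-10) = -24 - 40 = -64
Since det(O) ≠ 0, rank(O) = 2 and the system is completely observable.

-64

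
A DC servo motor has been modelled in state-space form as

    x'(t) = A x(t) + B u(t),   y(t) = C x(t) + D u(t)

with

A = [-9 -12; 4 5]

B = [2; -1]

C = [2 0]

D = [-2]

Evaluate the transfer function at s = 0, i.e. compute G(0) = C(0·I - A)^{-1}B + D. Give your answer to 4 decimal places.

G(0) = C(-A)^{-1}B + D = -C A^{-1} B + D.
det A = 3, so A^{-1} = (1/3)·adj(A) = [[5/3, 4], [-4/3, -3]]
A^{-1} B = [-2/3, 1/3]^T
C A^{-1} B = -4/3
G(0) = D - C A^{-1} B = -2 - (-4/3) = -2/3 ≈ -0.6667

-0.6667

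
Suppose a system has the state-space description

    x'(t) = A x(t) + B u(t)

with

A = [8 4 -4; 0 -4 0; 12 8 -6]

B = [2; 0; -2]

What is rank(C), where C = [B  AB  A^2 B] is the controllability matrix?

AB = [[24], [0], [36]]
A^2B = [[48], [0], [72]]
Controllability matrix C = [B  AB  A^2B] = [[2, 24, 48], [0, 0, 0], [-2, 36, 72]]
Row 2 of C is identically zero, so rank(C) ≤ 2.
The 2×2 minor from rows 1, 3, columns 1, 2 is 2·36 - 24·(-2) = 72 - (-48) = 120 ≠ 0, so rank(C) = 2.
rank(C) = 2 < n = 3, so the pair (A, B) is not completely controllable.

2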